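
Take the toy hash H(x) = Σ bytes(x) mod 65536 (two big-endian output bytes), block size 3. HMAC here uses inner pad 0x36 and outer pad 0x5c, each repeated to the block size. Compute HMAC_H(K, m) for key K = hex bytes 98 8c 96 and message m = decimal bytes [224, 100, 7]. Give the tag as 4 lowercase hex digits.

02b4

Key hex bytes 98 8c 96 is exactly B = 3 bytes: K' = 98 8c 96.
K' ⊕ ipad = ae ba a0.  K' ⊕ opad = c4 d0 ca.
Inner input = (K'⊕ipad) ∥ m = ae ba a0 ∥ e0 64 07.
Inner hash: sum = 174+186+160+224+100+7 = 851 → 03 53.
Outer input = (K'⊕opad) ∥ inner = c4 d0 ca ∥ 03 53.
Outer hash (tag): sum = 196+208+202+3+83 = 692 → 02 b4.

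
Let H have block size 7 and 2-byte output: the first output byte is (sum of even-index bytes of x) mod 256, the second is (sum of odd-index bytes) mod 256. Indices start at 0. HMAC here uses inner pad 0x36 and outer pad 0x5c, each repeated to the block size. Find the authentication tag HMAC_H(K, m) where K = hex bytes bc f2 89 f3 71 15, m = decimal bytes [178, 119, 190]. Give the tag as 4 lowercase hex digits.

Key hex bytes bc f2 89 f3 71 15 is 6 bytes ≤ B = 7; zero-pad to 7 bytes: K' = bc f2 89 f3 71 15 00.
K' ⊕ ipad = 8a c4 bf c5 47 23 36.  K' ⊕ opad = e0 ae d5 af 2d 49 5c.
Inner input = (K'⊕ipad) ∥ m = 8a c4 bf c5 47 23 36 ∥ b2 77 be.
Inner hash: even-index sum = 573 mod 256 = 61; odd-index sum = 796 mod 256 = 28 → 3d 1c.
Outer input = (K'⊕opad) ∥ inner = e0 ae d5 af 2d 49 5c ∥ 3d 1c.
Outer hash (tag): even-index sum = 602 mod 256 = 90; odd-index sum = 483 mod 256 = 227 → 5a e3.

5ae3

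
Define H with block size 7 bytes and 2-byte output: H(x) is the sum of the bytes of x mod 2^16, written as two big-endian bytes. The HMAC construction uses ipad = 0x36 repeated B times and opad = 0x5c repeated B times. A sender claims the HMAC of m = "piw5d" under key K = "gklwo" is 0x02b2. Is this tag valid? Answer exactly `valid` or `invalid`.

Key "gklwo" = 67 6b 6c 77 6f is 5 bytes ≤ B = 7; zero-pad to 7 bytes: K' = 67 6b 6c 77 6f 00 00.
K' ⊕ ipad = 51 5d 5a 41 59 36 36; K' ⊕ opad = 3b 37 30 2b 33 5c 5c.
Inner hash: sum = 81+93+90+65+89+54+54+112+105+119+53+100 = 1015 → 03 f7.
Outer hash (recomputed tag): sum = 59+55+48+43+51+92+92+3+247 = 690 → 02 b2.
Recomputed tag = 02b2; claimed = 02b2 → match.

valid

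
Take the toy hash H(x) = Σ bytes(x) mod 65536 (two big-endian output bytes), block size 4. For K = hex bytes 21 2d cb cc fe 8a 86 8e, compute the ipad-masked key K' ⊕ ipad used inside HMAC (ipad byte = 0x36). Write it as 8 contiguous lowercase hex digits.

Key hex bytes 21 2d cb cc fe 8a 86 8e is 8 bytes > B = 4, so hash it first: H(key) = 04 81, then zero-pad to 4 bytes: K' = 04 81 00 00.
XOR each byte with 0x36: 04⊕36=32, 81⊕36=b7, 00⊕36=36, 00⊕36=36.

32b73636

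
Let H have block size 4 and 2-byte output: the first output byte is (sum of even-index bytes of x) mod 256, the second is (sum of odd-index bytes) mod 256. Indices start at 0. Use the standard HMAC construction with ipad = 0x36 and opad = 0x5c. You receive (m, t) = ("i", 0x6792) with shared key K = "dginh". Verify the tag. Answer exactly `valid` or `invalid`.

Key "dginh" = 64 67 69 6e 68 is 5 bytes > B = 4, so hash it first: H(key) = 35 d5, then zero-pad to 4 bytes: K' = 35 d5 00 00.
K' ⊕ ipad = 03 e3 36 36; K' ⊕ opad = 69 89 5c 5c.
Inner hash: even-index sum = 162 mod 256 = 162; odd-index sum = 281 mod 256 = 25 → a2 19.
Outer hash (recomputed tag): even-index sum = 359 mod 256 = 103; odd-index sum = 254 mod 256 = 254 → 67 fe.
Recomputed tag = 67fe; claimed = 6792 → mismatch.

invalid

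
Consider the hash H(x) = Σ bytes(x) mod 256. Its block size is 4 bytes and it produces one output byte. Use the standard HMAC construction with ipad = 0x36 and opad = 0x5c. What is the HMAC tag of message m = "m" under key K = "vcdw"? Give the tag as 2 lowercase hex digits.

61

Key "vcdw" = 76 63 64 77 is exactly B = 4 bytes: K' = 76 63 64 77.
K' ⊕ ipad = 40 55 52 41.  K' ⊕ opad = 2a 3f 38 2b.
Inner input = (K'⊕ipad) ∥ m = 40 55 52 41 ∥ 6d.
Inner hash: sum = 64+85+82+65+109 = 405; mod 256 = 149 → 95.
Outer input = (K'⊕opad) ∥ inner = 2a 3f 38 2b ∥ 95.
Outer hash (tag): sum = 42+63+56+43+149 = 353; mod 256 = 97 → 61.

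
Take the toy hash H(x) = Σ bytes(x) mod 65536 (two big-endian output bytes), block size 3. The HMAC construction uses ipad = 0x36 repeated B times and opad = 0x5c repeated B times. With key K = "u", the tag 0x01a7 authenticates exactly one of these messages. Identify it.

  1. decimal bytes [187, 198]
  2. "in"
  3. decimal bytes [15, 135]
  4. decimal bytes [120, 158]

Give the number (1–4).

4

Key "u" = 75 is 1 byte ≤ B = 3; zero-pad to 3 bytes: K' = 75 00 00.
K' ⊕ ipad = 43 36 36; K' ⊕ opad = 29 5c 5c.
m1: inner = H(43 36 36 bb c6) = 02 30; tag = H(29 5c 5c 02 30) = 0113
m2: inner = H(43 36 36 69 6e) = 01 86; tag = H(29 5c 5c 01 86) = 0168
m3: inner = H(43 36 36 0f 87) = 01 45; tag = H(29 5c 5c 01 45) = 0127
m4: inner = H(43 36 36 78 9e) = 01 c5; tag = H(29 5c 5c 01 c5) = 01a7 ← matches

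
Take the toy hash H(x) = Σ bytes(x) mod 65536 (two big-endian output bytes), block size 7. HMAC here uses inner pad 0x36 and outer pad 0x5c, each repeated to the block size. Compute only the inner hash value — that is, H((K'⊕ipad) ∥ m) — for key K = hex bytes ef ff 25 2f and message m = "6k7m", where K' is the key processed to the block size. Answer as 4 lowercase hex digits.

Key hex bytes ef ff 25 2f is 4 bytes ≤ B = 7; zero-pad to 7 bytes: K' = ef ff 25 2f 00 00 00.
K' ⊕ ipad = d9 c9 13 19 36 36 36.
Inner input = d9 c9 13 19 36 36 36 ∥ 36 6b 37 6d.
Inner hash: sum = 217+201+19+25+54+54+54+54+107+55+109 = 949 → 03 b5.

03b5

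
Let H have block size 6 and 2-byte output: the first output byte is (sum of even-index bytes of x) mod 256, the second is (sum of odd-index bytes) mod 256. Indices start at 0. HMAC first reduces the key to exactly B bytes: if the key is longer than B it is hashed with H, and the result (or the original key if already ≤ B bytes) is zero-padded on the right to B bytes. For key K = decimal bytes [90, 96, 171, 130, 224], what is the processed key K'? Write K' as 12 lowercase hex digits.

5a60ab82e000

Key decimal bytes [90, 96, 171, 130, 224] = 5a 60 ab 82 e0 is 5 bytes ≤ B = 6; zero-pad to 6 bytes: K' = 5a 60 ab 82 e0 00.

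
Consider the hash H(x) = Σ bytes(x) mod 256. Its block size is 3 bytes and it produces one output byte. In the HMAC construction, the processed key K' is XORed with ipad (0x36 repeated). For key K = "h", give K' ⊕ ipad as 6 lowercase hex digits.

Key "h" = 68 is 1 byte ≤ B = 3; zero-pad to 3 bytes: K' = 68 00 00.
XOR each byte with 0x36: 68⊕36=5e, 00⊕36=36, 00⊕36=36.

5e3636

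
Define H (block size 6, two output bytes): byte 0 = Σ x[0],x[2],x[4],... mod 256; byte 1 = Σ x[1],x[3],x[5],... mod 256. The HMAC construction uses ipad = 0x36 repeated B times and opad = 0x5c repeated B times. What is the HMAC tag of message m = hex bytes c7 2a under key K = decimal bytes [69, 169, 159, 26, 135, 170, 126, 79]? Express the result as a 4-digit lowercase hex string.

7fb8

Key decimal bytes [69, 169, 159, 26, 135, 170, 126, 79] = 45 a9 9f 1a 87 aa 7e 4f is 8 bytes > B = 6, so hash it first: H(key) = e9 bc, then zero-pad to 6 bytes: K' = e9 bc 00 00 00 00.
K' ⊕ ipad = df 8a 36 36 36 36.  K' ⊕ opad = b5 e0 5c 5c 5c 5c.
Inner input = (K'⊕ipad) ∥ m = df 8a 36 36 36 36 ∥ c7 2a.
Inner hash: even-index sum = 530 mod 256 = 18; odd-index sum = 288 mod 256 = 32 → 12 20.
Outer input = (K'⊕opad) ∥ inner = b5 e0 5c 5c 5c 5c ∥ 12 20.
Outer hash (tag): even-index sum = 383 mod 256 = 127; odd-index sum = 440 mod 256 = 184 → 7f b8.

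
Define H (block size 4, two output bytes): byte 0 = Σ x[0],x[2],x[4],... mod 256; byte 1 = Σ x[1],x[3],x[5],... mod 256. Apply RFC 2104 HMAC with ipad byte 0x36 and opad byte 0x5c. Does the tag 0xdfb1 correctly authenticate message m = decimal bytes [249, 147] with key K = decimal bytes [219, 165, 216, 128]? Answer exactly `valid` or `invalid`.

Key decimal bytes [219, 165, 216, 128] = db a5 d8 80 is exactly B = 4 bytes: K' = db a5 d8 80.
K' ⊕ ipad = ed 93 ee b6; K' ⊕ opad = 87 f9 84 dc.
Inner hash: even-index sum = 724 mod 256 = 212; odd-index sum = 476 mod 256 = 220 → d4 dc.
Outer hash (recomputed tag): even-index sum = 479 mod 256 = 223; odd-index sum = 689 mod 256 = 177 → df b1.
Recomputed tag = dfb1; claimed = dfb1 → match.

valid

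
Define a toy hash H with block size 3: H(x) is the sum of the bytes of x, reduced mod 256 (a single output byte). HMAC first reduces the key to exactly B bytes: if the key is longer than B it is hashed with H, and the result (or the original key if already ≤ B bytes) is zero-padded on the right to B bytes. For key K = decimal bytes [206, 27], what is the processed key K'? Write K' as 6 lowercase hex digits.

Key decimal bytes [206, 27] = ce 1b is 2 bytes ≤ B = 3; zero-pad to 3 bytes: K' = ce 1b 00.

ce1b00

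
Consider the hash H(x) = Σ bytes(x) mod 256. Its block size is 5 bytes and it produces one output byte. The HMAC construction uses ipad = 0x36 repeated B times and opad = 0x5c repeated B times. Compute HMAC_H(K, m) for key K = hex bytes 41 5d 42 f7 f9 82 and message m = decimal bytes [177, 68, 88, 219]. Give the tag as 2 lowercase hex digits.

Key hex bytes 41 5d 42 f7 f9 82 is 6 bytes > B = 5, so hash it first: H(key) = 52, then zero-pad to 5 bytes: K' = 52 00 00 00 00.
K' ⊕ ipad = 64 36 36 36 36.  K' ⊕ opad = 0e 5c 5c 5c 5c.
Inner input = (K'⊕ipad) ∥ m = 64 36 36 36 36 ∥ b1 44 58 db.
Inner hash: sum = 100+54+54+54+54+177+68+88+219 = 868; mod 256 = 100 → 64.
Outer input = (K'⊕opad) ∥ inner = 0e 5c 5c 5c 5c ∥ 64.
Outer hash (tag): sum = 14+92+92+92+92+100 = 482; mod 256 = 226 → e2.

e2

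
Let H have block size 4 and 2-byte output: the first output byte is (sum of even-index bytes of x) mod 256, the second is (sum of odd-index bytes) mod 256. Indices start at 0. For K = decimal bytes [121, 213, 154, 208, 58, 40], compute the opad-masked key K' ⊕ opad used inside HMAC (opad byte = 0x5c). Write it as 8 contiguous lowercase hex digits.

11915c5c

Key decimal bytes [121, 213, 154, 208, 58, 40] = 79 d5 9a d0 3a 28 is 6 bytes > B = 4, so hash it first: H(key) = 4d cd, then zero-pad to 4 bytes: K' = 4d cd 00 00.
XOR each byte with 0x5c: 4d⊕5c=11, cd⊕5c=91, 00⊕5c=5c, 00⊕5c=5c.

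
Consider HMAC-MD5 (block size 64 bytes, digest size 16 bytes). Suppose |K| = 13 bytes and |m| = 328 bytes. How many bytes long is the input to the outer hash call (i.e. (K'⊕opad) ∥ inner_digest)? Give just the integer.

80

Key is 13 ≤ 64 bytes, zero-padded: |K'| = 64.
Outer input = (K'⊕opad) ∥ H(inner) → 64 + 16 = 80 bytes.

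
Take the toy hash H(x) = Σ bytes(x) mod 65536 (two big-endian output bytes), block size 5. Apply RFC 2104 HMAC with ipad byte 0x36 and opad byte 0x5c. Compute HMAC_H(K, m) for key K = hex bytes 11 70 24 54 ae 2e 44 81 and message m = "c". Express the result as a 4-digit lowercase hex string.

Key hex bytes 11 70 24 54 ae 2e 44 81 is 8 bytes > B = 5, so hash it first: H(key) = 02 9a, then zero-pad to 5 bytes: K' = 02 9a 00 00 00.
K' ⊕ ipad = 34 ac 36 36 36.  K' ⊕ opad = 5e c6 5c 5c 5c.
Inner input = (K'⊕ipad) ∥ m = 34 ac 36 36 36 ∥ 63.
Inner hash: sum = 52+172+54+54+54+99 = 485 → 01 e5.
Outer input = (K'⊕opad) ∥ inner = 5e c6 5c 5c 5c ∥ 01 e5.
Outer hash (tag): sum = 94+198+92+92+92+1+229 = 798 → 03 1e.

031e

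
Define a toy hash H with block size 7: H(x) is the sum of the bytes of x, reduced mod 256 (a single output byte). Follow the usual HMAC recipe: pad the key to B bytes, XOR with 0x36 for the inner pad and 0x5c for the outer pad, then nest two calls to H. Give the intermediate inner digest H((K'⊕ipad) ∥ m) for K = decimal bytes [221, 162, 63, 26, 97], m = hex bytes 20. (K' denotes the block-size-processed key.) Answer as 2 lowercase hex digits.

Key decimal bytes [221, 162, 63, 26, 97] = dd a2 3f 1a 61 is 5 bytes ≤ B = 7; zero-pad to 7 bytes: K' = dd a2 3f 1a 61 00 00.
K' ⊕ ipad = eb 94 09 2c 57 36 36.
Inner input = eb 94 09 2c 57 36 36 ∥ 20.
Inner hash: sum = 235+148+9+44+87+54+54+32 = 663; mod 256 = 151 → 97.

97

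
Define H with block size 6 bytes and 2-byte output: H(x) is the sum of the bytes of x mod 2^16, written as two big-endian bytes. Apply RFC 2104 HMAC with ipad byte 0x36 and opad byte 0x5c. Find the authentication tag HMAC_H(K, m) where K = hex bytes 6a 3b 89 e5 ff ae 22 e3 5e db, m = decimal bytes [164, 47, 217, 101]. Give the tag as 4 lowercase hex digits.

0352

Key hex bytes 6a 3b 89 e5 ff ae 22 e3 5e db is 10 bytes > B = 6, so hash it first: H(key) = 05 fe, then zero-pad to 6 bytes: K' = 05 fe 00 00 00 00.
K' ⊕ ipad = 33 c8 36 36 36 36.  K' ⊕ opad = 59 a2 5c 5c 5c 5c.
Inner input = (K'⊕ipad) ∥ m = 33 c8 36 36 36 36 ∥ a4 2f d9 65.
Inner hash: sum = 51+200+54+54+54+54+164+47+217+101 = 996 → 03 e4.
Outer input = (K'⊕opad) ∥ inner = 59 a2 5c 5c 5c 5c ∥ 03 e4.
Outer hash (tag): sum = 89+162+92+92+92+92+3+228 = 850 → 03 52.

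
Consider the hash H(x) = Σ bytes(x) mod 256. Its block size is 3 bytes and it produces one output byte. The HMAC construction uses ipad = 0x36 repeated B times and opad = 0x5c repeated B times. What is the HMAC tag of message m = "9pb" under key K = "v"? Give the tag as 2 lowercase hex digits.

99

Key "v" = 76 is 1 byte ≤ B = 3; zero-pad to 3 bytes: K' = 76 00 00.
K' ⊕ ipad = 40 36 36.  K' ⊕ opad = 2a 5c 5c.
Inner input = (K'⊕ipad) ∥ m = 40 36 36 ∥ 39 70 62.
Inner hash: sum = 64+54+54+57+112+98 = 439; mod 256 = 183 → b7.
Outer input = (K'⊕opad) ∥ inner = 2a 5c 5c ∥ b7.
Outer hash (tag): sum = 42+92+92+183 = 409; mod 256 = 153 → 99.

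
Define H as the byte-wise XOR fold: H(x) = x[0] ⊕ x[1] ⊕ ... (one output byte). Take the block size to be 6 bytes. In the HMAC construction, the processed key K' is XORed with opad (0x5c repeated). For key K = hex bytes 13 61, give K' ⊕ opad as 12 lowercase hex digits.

4f3d5c5c5c5c

Key hex bytes 13 61 is 2 bytes ≤ B = 6; zero-pad to 6 bytes: K' = 13 61 00 00 00 00.
XOR each byte with 0x5c: 13⊕5c=4f, 61⊕5c=3d, 00⊕5c=5c, 00⊕5c=5c, 00⊕5c=5c, 00⊕5c=5c.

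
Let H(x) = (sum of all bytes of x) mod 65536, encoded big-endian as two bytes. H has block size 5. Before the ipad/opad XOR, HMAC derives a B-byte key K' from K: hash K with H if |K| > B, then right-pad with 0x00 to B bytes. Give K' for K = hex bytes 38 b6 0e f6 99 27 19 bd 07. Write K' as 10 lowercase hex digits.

|K| = 9 > B = 5, so first hash the key.
H(K): sum = 56+182+14+246+153+39+25+189+7 = 911 → 03 8f.
Zero-pad H(K) = 03 8f to 5 bytes: K' = 03 8f 00 00 00.

038f000000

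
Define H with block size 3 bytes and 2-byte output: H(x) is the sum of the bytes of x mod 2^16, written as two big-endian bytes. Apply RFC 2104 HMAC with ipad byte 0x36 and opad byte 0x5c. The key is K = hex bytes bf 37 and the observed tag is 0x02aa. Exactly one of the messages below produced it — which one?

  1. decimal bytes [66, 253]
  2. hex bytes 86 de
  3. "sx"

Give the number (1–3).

Key hex bytes bf 37 is 2 bytes ≤ B = 3; zero-pad to 3 bytes: K' = bf 37 00.
K' ⊕ ipad = 89 01 36; K' ⊕ opad = e3 6b 5c.
m1: inner = H(89 01 36 42 fd) = 01 ff; tag = H(e3 6b 5c 01 ff) = 02aa ← matches
m2: inner = H(89 01 36 86 de) = 02 24; tag = H(e3 6b 5c 02 24) = 01d0
m3: inner = H(89 01 36 73 78) = 01 ab; tag = H(e3 6b 5c 01 ab) = 0256

1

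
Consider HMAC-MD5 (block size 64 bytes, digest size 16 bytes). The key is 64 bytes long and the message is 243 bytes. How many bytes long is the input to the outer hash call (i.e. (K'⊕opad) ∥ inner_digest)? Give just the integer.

80

Key is 64 ≤ 64 bytes, zero-padded: |K'| = 64.
Outer input = (K'⊕opad) ∥ H(inner) → 64 + 16 = 80 bytes.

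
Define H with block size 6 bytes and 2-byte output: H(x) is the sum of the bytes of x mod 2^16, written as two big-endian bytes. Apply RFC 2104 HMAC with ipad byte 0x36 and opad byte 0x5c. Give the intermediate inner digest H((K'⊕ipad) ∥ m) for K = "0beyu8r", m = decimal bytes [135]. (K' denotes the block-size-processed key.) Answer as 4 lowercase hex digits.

024c

Key "0beyu8r" = 30 62 65 79 75 38 72 is 7 bytes > B = 6, so hash it first: H(key) = 02 8f, then zero-pad to 6 bytes: K' = 02 8f 00 00 00 00.
K' ⊕ ipad = 34 b9 36 36 36 36.
Inner input = 34 b9 36 36 36 36 ∥ 87.
Inner hash: sum = 52+185+54+54+54+54+135 = 588 → 02 4c.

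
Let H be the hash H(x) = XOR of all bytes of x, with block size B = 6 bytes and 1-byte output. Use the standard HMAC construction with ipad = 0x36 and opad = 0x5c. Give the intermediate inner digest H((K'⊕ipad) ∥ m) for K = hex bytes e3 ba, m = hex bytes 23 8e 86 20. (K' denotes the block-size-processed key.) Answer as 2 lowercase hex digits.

Key hex bytes e3 ba is 2 bytes ≤ B = 6; zero-pad to 6 bytes: K' = e3 ba 00 00 00 00.
K' ⊕ ipad = d5 8c 36 36 36 36.
Inner input = d5 8c 36 36 36 36 ∥ 23 8e 86 20.
Inner hash: XOR d5⊕8c⊕36⊕36⊕36⊕36⊕23⊕8e⊕86⊕20 = 52.

52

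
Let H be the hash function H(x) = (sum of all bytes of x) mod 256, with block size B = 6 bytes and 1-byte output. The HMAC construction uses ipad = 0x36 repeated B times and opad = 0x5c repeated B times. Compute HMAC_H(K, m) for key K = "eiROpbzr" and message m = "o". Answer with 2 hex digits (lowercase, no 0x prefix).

Key "eiROpbzr" = 65 69 52 4f 70 62 7a 72 is 8 bytes > B = 6, so hash it first: H(key) = 2d, then zero-pad to 6 bytes: K' = 2d 00 00 00 00 00.
K' ⊕ ipad = 1b 36 36 36 36 36.  K' ⊕ opad = 71 5c 5c 5c 5c 5c.
Inner input = (K'⊕ipad) ∥ m = 1b 36 36 36 36 36 ∥ 6f.
Inner hash: sum = 27+54+54+54+54+54+111 = 408; mod 256 = 152 → 98.
Outer input = (K'⊕opad) ∥ inner = 71 5c 5c 5c 5c 5c ∥ 98.
Outer hash (tag): sum = 113+92+92+92+92+92+152 = 725; mod 256 = 213 → d5.

d5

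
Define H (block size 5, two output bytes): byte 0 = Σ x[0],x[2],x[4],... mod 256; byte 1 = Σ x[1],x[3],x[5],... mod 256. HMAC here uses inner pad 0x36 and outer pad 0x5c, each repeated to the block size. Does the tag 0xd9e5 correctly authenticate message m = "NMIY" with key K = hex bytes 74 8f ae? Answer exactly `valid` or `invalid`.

Key hex bytes 74 8f ae is 3 bytes ≤ B = 5; zero-pad to 5 bytes: K' = 74 8f ae 00 00.
K' ⊕ ipad = 42 b9 98 36 36; K' ⊕ opad = 28 d3 f2 5c 5c.
Inner hash: even-index sum = 438 mod 256 = 182; odd-index sum = 390 mod 256 = 134 → b6 86.
Outer hash (recomputed tag): even-index sum = 508 mod 256 = 252; odd-index sum = 485 mod 256 = 229 → fc e5.
Recomputed tag = fce5; claimed = d9e5 → mismatch.

invalid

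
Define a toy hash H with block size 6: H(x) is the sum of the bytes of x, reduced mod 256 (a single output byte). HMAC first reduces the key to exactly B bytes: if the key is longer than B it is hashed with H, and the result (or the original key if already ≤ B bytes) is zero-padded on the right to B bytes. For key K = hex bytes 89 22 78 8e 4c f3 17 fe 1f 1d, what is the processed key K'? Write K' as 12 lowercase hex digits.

|K| = 10 > B = 6, so first hash the key.
H(K): sum = 137+34+120+142+76+243+23+254+31+29 = 1089; mod 256 = 65 → 41.
Zero-pad H(K) = 41 to 6 bytes: K' = 41 00 00 00 00 00.

410000000000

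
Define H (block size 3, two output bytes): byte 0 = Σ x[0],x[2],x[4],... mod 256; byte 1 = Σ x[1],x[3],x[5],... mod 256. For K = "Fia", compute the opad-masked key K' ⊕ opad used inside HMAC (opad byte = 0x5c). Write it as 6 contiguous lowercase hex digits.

1a353d

Key "Fia" = 46 69 61 is exactly B = 3 bytes: K' = 46 69 61.
XOR each byte with 0x5c: 46⊕5c=1a, 69⊕5c=35, 61⊕5c=3d.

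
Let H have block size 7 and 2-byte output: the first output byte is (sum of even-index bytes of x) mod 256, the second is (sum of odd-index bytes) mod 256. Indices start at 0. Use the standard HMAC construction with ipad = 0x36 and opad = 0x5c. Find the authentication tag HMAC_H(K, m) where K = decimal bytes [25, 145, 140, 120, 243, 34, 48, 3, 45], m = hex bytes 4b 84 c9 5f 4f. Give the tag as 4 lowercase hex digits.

a472

Key decimal bytes [25, 145, 140, 120, 243, 34, 48, 3, 45] = 19 91 8c 78 f3 22 30 03 2d is 9 bytes > B = 7, so hash it first: H(key) = f5 2e, then zero-pad to 7 bytes: K' = f5 2e 00 00 00 00 00.
K' ⊕ ipad = c3 18 36 36 36 36 36.  K' ⊕ opad = a9 72 5c 5c 5c 5c 5c.
Inner input = (K'⊕ipad) ∥ m = c3 18 36 36 36 36 36 ∥ 4b 84 c9 5f 4f.
Inner hash: even-index sum = 584 mod 256 = 72; odd-index sum = 487 mod 256 = 231 → 48 e7.
Outer input = (K'⊕opad) ∥ inner = a9 72 5c 5c 5c 5c 5c ∥ 48 e7.
Outer hash (tag): even-index sum = 676 mod 256 = 164; odd-index sum = 370 mod 256 = 114 → a4 72.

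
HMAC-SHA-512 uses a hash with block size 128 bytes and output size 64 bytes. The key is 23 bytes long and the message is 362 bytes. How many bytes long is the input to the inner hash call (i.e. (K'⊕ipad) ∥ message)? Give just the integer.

Key is 23 ≤ 128 bytes, zero-padded: |K'| = 128.
Inner input = (K'⊕ipad) ∥ m → 128 + 362 = 490 bytes.

490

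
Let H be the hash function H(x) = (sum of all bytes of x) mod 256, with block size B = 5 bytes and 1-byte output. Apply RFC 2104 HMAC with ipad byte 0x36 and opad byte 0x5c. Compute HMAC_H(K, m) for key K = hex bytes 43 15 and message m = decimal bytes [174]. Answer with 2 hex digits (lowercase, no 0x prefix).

Key hex bytes 43 15 is 2 bytes ≤ B = 5; zero-pad to 5 bytes: K' = 43 15 00 00 00.
K' ⊕ ipad = 75 23 36 36 36.  K' ⊕ opad = 1f 49 5c 5c 5c.
Inner input = (K'⊕ipad) ∥ m = 75 23 36 36 36 ∥ ae.
Inner hash: sum = 117+35+54+54+54+174 = 488; mod 256 = 232 → e8.
Outer input = (K'⊕opad) ∥ inner = 1f 49 5c 5c 5c ∥ e8.
Outer hash (tag): sum = 31+73+92+92+92+232 = 612; mod 256 = 100 → 64.

64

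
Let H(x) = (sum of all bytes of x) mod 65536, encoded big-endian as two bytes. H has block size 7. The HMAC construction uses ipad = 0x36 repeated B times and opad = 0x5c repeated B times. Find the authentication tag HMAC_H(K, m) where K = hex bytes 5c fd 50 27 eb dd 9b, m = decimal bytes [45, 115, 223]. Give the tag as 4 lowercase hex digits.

03cc

Key hex bytes 5c fd 50 27 eb dd 9b is exactly B = 7 bytes: K' = 5c fd 50 27 eb dd 9b.
K' ⊕ ipad = 6a cb 66 11 dd eb ad.  K' ⊕ opad = 00 a1 0c 7b b7 81 c7.
Inner input = (K'⊕ipad) ∥ m = 6a cb 66 11 dd eb ad ∥ 2d 73 df.
Inner hash: sum = 106+203+102+17+221+235+173+45+115+223 = 1440 → 05 a0.
Outer input = (K'⊕opad) ∥ inner = 00 a1 0c 7b b7 81 c7 ∥ 05 a0.
Outer hash (tag): sum = 0+161+12+123+183+129+199+5+160 = 972 → 03 cc.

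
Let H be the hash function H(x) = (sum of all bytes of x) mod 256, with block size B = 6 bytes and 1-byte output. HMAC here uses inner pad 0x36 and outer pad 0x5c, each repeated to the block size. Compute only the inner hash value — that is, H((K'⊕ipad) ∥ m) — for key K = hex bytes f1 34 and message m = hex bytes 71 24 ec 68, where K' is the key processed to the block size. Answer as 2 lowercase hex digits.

8a

Key hex bytes f1 34 is 2 bytes ≤ B = 6; zero-pad to 6 bytes: K' = f1 34 00 00 00 00.
K' ⊕ ipad = c7 02 36 36 36 36.
Inner input = c7 02 36 36 36 36 ∥ 71 24 ec 68.
Inner hash: sum = 199+2+54+54+54+54+113+36+236+104 = 906; mod 256 = 138 → 8a.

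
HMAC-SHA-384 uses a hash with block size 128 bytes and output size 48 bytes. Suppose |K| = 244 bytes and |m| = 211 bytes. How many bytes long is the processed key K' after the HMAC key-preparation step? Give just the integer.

128

Key is 244 > 128 bytes, so it is hashed to 48 bytes then zero-padded to 128: |K'| = 128.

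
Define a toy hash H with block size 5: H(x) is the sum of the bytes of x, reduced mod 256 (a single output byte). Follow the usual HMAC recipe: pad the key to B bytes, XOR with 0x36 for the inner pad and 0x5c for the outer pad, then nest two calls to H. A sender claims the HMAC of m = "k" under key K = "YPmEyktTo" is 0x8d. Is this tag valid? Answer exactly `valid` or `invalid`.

invalid

Key "YPmEyktTo" = 59 50 6d 45 79 6b 74 54 6f is 9 bytes > B = 5, so hash it first: H(key) = 76, then zero-pad to 5 bytes: K' = 76 00 00 00 00.
K' ⊕ ipad = 40 36 36 36 36; K' ⊕ opad = 2a 5c 5c 5c 5c.
Inner hash: sum = 64+54+54+54+54+107 = 387; mod 256 = 131 → 83.
Outer hash (recomputed tag): sum = 42+92+92+92+92+131 = 541; mod 256 = 29 → 1d.
Recomputed tag = 1d; claimed = 8d → mismatch.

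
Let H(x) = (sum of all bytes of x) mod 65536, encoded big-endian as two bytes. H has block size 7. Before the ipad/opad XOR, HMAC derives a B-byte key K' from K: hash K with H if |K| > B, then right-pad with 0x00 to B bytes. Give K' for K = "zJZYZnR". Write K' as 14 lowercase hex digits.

Key "zJZYZnR" = 7a 4a 5a 59 5a 6e 52 is exactly B = 7 bytes: K' = 7a 4a 5a 59 5a 6e 52.

7a4a5a595a6e52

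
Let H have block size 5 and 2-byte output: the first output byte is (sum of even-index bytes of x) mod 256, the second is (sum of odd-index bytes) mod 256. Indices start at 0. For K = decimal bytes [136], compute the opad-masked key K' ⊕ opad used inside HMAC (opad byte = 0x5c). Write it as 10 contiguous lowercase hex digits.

d45c5c5c5c

Key decimal bytes [136] = 88 is 1 byte ≤ B = 5; zero-pad to 5 bytes: K' = 88 00 00 00 00.
XOR each byte with 0x5c: 88⊕5c=d4, 00⊕5c=5c, 00⊕5c=5c, 00⊕5c=5c, 00⊕5c=5c.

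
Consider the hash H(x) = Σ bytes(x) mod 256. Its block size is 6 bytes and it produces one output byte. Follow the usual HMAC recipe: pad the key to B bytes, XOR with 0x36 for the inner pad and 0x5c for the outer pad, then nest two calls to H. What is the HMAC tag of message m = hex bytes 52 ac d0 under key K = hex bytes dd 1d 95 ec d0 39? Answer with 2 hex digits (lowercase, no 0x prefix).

82

Key hex bytes dd 1d 95 ec d0 39 is exactly B = 6 bytes: K' = dd 1d 95 ec d0 39.
K' ⊕ ipad = eb 2b a3 da e6 0f.  K' ⊕ opad = 81 41 c9 b0 8c 65.
Inner input = (K'⊕ipad) ∥ m = eb 2b a3 da e6 0f ∥ 52 ac d0.
Inner hash: sum = 235+43+163+218+230+15+82+172+208 = 1366; mod 256 = 86 → 56.
Outer input = (K'⊕opad) ∥ inner = 81 41 c9 b0 8c 65 ∥ 56.
Outer hash (tag): sum = 129+65+201+176+140+101+86 = 898; mod 256 = 130 → 82.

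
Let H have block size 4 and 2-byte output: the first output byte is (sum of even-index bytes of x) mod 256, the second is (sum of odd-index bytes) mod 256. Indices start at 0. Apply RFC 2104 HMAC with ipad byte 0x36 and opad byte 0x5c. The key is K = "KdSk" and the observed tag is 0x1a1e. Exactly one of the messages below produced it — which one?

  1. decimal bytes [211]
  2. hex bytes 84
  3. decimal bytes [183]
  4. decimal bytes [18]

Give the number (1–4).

Key "KdSk" = 4b 64 53 6b is exactly B = 4 bytes: K' = 4b 64 53 6b.
K' ⊕ ipad = 7d 52 65 5d; K' ⊕ opad = 17 38 0f 37.
m1: inner = H(7d 52 65 5d d3) = b5 af; tag = H(17 38 0f 37 b5 af) = db1e
m2: inner = H(7d 52 65 5d 84) = 66 af; tag = H(17 38 0f 37 66 af) = 8c1e
m3: inner = H(7d 52 65 5d b7) = 99 af; tag = H(17 38 0f 37 99 af) = bf1e
m4: inner = H(7d 52 65 5d 12) = f4 af; tag = H(17 38 0f 37 f4 af) = 1a1e ← matches

4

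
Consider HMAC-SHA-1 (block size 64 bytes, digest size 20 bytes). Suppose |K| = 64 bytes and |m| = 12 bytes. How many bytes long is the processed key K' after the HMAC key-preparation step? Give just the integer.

Key is 64 ≤ 64 bytes, zero-padded: |K'| = 64.

64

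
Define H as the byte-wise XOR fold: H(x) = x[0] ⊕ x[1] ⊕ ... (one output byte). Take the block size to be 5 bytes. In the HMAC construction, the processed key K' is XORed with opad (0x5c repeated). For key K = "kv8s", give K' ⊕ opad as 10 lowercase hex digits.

Key "kv8s" = 6b 76 38 73 is 4 bytes ≤ B = 5; zero-pad to 5 bytes: K' = 6b 76 38 73 00.
XOR each byte with 0x5c: 6b⊕5c=37, 76⊕5c=2a, 38⊕5c=64, 73⊕5c=2f, 00⊕5c=5c.

372a642f5c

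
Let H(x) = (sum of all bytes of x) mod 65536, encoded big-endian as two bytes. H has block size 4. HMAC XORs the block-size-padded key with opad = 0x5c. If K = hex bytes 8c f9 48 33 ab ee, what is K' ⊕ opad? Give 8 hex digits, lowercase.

5fc55c5c

Key hex bytes 8c f9 48 33 ab ee is 6 bytes > B = 4, so hash it first: H(key) = 03 99, then zero-pad to 4 bytes: K' = 03 99 00 00.
XOR each byte with 0x5c: 03⊕5c=5f, 99⊕5c=c5, 00⊕5c=5c, 00⊕5c=5c.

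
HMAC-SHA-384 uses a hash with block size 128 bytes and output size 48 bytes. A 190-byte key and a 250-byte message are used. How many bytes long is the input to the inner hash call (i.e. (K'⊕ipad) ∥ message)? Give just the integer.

378

Key is 190 > 128 bytes, so it is hashed to 48 bytes then zero-padded to 128: |K'| = 128.
Inner input = (K'⊕ipad) ∥ m → 128 + 250 = 378 bytes.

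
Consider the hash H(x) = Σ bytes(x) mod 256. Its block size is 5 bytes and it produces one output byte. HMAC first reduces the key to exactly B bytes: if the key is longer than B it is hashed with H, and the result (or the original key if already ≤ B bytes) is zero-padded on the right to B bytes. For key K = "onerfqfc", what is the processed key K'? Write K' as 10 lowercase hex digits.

5400000000

|K| = 8 > B = 5, so first hash the key.
H(K): sum = 111+110+101+114+102+113+102+99 = 852; mod 256 = 84 → 54.
Zero-pad H(K) = 54 to 5 bytes: K' = 54 00 00 00 00.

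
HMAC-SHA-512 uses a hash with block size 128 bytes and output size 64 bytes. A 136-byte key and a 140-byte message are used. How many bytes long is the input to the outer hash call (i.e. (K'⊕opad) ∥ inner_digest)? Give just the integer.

192

Key is 136 > 128 bytes, so it is hashed to 64 bytes then zero-padded to 128: |K'| = 128.
Outer input = (K'⊕opad) ∥ H(inner) → 128 + 64 = 192 bytes.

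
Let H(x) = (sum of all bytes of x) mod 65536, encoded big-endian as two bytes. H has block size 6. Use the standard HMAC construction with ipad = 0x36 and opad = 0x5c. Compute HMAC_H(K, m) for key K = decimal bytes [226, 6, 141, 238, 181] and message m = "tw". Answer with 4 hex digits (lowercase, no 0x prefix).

Key decimal bytes [226, 6, 141, 238, 181] = e2 06 8d ee b5 is 5 bytes ≤ B = 6; zero-pad to 6 bytes: K' = e2 06 8d ee b5 00.
K' ⊕ ipad = d4 30 bb d8 83 36.  K' ⊕ opad = be 5a d1 b2 e9 5c.
Inner input = (K'⊕ipad) ∥ m = d4 30 bb d8 83 36 ∥ 74 77.
Inner hash: sum = 212+48+187+216+131+54+116+119 = 1083 → 04 3b.
Outer input = (K'⊕opad) ∥ inner = be 5a d1 b2 e9 5c ∥ 04 3b.
Outer hash (tag): sum = 190+90+209+178+233+92+4+59 = 1055 → 04 1f.

041f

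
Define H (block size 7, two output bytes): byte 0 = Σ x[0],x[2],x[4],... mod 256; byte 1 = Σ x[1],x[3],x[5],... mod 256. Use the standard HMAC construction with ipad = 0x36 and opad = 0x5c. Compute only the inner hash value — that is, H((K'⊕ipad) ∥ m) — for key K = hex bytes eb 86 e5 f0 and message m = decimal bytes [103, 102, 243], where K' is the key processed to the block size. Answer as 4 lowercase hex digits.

Key hex bytes eb 86 e5 f0 is 4 bytes ≤ B = 7; zero-pad to 7 bytes: K' = eb 86 e5 f0 00 00 00.
K' ⊕ ipad = dd b0 d3 c6 36 36 36.
Inner input = dd b0 d3 c6 36 36 36 ∥ 67 66 f3.
Inner hash: even-index sum = 642 mod 256 = 130; odd-index sum = 774 mod 256 = 6 → 82 06.

8206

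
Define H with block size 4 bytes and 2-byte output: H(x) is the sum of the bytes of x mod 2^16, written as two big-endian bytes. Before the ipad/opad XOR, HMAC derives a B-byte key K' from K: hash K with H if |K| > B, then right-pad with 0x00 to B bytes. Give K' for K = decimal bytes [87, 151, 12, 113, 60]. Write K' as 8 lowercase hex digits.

01a70000

|K| = 5 > B = 4, so first hash the key.
H(K): sum = 87+151+12+113+60 = 423 → 01 a7.
Zero-pad H(K) = 01 a7 to 4 bytes: K' = 01 a7 00 00.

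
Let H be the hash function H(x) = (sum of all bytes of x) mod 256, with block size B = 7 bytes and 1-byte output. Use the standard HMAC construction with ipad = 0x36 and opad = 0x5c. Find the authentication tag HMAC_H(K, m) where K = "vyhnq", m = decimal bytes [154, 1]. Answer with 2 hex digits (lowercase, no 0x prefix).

2d

Key "vyhnq" = 76 79 68 6e 71 is 5 bytes ≤ B = 7; zero-pad to 7 bytes: K' = 76 79 68 6e 71 00 00.
K' ⊕ ipad = 40 4f 5e 58 47 36 36.  K' ⊕ opad = 2a 25 34 32 2d 5c 5c.
Inner input = (K'⊕ipad) ∥ m = 40 4f 5e 58 47 36 36 ∥ 9a 01.
Inner hash: sum = 64+79+94+88+71+54+54+154+1 = 659; mod 256 = 147 → 93.
Outer input = (K'⊕opad) ∥ inner = 2a 25 34 32 2d 5c 5c ∥ 93.
Outer hash (tag): sum = 42+37+52+50+45+92+92+147 = 557; mod 256 = 45 → 2d.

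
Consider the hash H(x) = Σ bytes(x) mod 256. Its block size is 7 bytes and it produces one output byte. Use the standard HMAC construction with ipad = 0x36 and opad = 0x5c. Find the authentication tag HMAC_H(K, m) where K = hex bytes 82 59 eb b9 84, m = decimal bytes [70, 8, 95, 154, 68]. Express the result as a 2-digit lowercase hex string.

Key hex bytes 82 59 eb b9 84 is 5 bytes ≤ B = 7; zero-pad to 7 bytes: K' = 82 59 eb b9 84 00 00.
K' ⊕ ipad = b4 6f dd 8f b2 36 36.  K' ⊕ opad = de 05 b7 e5 d8 5c 5c.
Inner input = (K'⊕ipad) ∥ m = b4 6f dd 8f b2 36 36 ∥ 46 08 5f 9a 44.
Inner hash: sum = 180+111+221+143+178+54+54+70+8+95+154+68 = 1336; mod 256 = 56 → 38.
Outer input = (K'⊕opad) ∥ inner = de 05 b7 e5 d8 5c 5c ∥ 38.
Outer hash (tag): sum = 222+5+183+229+216+92+92+56 = 1095; mod 256 = 71 → 47.

47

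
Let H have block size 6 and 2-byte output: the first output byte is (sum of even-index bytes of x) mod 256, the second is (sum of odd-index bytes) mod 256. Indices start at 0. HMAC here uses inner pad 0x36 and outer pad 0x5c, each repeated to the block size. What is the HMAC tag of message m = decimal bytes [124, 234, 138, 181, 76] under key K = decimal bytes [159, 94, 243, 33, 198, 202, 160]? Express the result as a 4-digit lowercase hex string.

e857

Key decimal bytes [159, 94, 243, 33, 198, 202, 160] = 9f 5e f3 21 c6 ca a0 is 7 bytes > B = 6, so hash it first: H(key) = f8 49, then zero-pad to 6 bytes: K' = f8 49 00 00 00 00.
K' ⊕ ipad = ce 7f 36 36 36 36.  K' ⊕ opad = a4 15 5c 5c 5c 5c.
Inner input = (K'⊕ipad) ∥ m = ce 7f 36 36 36 36 ∥ 7c ea 8a b5 4c.
Inner hash: even-index sum = 652 mod 256 = 140; odd-index sum = 650 mod 256 = 138 → 8c 8a.
Outer input = (K'⊕opad) ∥ inner = a4 15 5c 5c 5c 5c ∥ 8c 8a.
Outer hash (tag): even-index sum = 488 mod 256 = 232; odd-index sum = 343 mod 256 = 87 → e8 57.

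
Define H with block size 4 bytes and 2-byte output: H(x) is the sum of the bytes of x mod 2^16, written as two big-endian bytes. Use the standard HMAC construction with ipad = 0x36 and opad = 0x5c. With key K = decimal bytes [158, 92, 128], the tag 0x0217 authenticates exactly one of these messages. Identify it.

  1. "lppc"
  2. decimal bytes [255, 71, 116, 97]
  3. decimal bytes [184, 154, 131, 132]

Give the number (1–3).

Key decimal bytes [158, 92, 128] = 9e 5c 80 is 3 bytes ≤ B = 4; zero-pad to 4 bytes: K' = 9e 5c 80 00.
K' ⊕ ipad = a8 6a b6 36; K' ⊕ opad = c2 00 dc 5c.
m1: inner = H(a8 6a b6 36 6c 70 70 63) = 03 ad; tag = H(c2 00 dc 5c 03 ad) = 02aa
m2: inner = H(a8 6a b6 36 ff 47 74 61) = 04 19; tag = H(c2 00 dc 5c 04 19) = 0217 ← matches
m3: inner = H(a8 6a b6 36 b8 9a 83 84) = 04 57; tag = H(c2 00 dc 5c 04 57) = 0255

2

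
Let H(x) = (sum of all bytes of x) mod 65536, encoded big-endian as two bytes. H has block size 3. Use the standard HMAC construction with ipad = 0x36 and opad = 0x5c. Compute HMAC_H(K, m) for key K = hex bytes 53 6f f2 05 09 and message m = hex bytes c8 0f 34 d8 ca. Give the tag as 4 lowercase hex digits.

0169

Key hex bytes 53 6f f2 05 09 is 5 bytes > B = 3, so hash it first: H(key) = 01 c2, then zero-pad to 3 bytes: K' = 01 c2 00.
K' ⊕ ipad = 37 f4 36.  K' ⊕ opad = 5d 9e 5c.
Inner input = (K'⊕ipad) ∥ m = 37 f4 36 ∥ c8 0f 34 d8 ca.
Inner hash: sum = 55+244+54+200+15+52+216+202 = 1038 → 04 0e.
Outer input = (K'⊕opad) ∥ inner = 5d 9e 5c ∥ 04 0e.
Outer hash (tag): sum = 93+158+92+4+14 = 361 → 01 69.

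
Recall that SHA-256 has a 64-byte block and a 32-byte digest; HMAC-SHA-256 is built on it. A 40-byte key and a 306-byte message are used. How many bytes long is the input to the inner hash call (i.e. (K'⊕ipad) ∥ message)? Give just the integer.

Key is 40 ≤ 64 bytes, zero-padded: |K'| = 64.
Inner input = (K'⊕ipad) ∥ m → 64 + 306 = 370 bytes.

370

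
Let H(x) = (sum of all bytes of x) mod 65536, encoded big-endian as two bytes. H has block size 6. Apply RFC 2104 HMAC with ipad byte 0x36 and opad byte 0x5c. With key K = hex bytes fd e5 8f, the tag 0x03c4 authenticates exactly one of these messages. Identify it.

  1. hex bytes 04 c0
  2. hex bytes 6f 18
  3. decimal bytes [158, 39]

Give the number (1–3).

2

Key hex bytes fd e5 8f is 3 bytes ≤ B = 6; zero-pad to 6 bytes: K' = fd e5 8f 00 00 00.
K' ⊕ ipad = cb d3 b9 36 36 36; K' ⊕ opad = a1 b9 d3 5c 5c 5c.
m1: inner = H(cb d3 b9 36 36 36 04 c0) = 03 bd; tag = H(a1 b9 d3 5c 5c 5c 03 bd) = 0401
m2: inner = H(cb d3 b9 36 36 36 6f 18) = 03 80; tag = H(a1 b9 d3 5c 5c 5c 03 80) = 03c4 ← matches
m3: inner = H(cb d3 b9 36 36 36 9e 27) = 03 be; tag = H(a1 b9 d3 5c 5c 5c 03 be) = 0402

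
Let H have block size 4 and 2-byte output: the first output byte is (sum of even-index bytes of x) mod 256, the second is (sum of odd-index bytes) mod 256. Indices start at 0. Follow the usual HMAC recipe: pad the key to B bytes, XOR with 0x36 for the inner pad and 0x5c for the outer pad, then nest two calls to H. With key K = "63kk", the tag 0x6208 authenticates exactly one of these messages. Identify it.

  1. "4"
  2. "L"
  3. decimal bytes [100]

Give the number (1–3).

3

Key "63kk" = 36 33 6b 6b is exactly B = 4 bytes: K' = 36 33 6b 6b.
K' ⊕ ipad = 00 05 5d 5d; K' ⊕ opad = 6a 6f 37 37.
m1: inner = H(00 05 5d 5d 34) = 91 62; tag = H(6a 6f 37 37 91 62) = 3208
m2: inner = H(00 05 5d 5d 4c) = a9 62; tag = H(6a 6f 37 37 a9 62) = 4a08
m3: inner = H(00 05 5d 5d 64) = c1 62; tag = H(6a 6f 37 37 c1 62) = 6208 ← matches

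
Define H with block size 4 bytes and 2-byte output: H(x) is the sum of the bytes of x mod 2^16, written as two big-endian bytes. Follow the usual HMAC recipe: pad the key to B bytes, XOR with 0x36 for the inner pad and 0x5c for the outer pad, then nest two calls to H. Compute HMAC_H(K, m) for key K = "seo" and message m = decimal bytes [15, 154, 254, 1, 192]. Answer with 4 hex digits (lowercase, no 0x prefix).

Key "seo" = 73 65 6f is 3 bytes ≤ B = 4; zero-pad to 4 bytes: K' = 73 65 6f 00.
K' ⊕ ipad = 45 53 59 36.  K' ⊕ opad = 2f 39 33 5c.
Inner input = (K'⊕ipad) ∥ m = 45 53 59 36 ∥ 0f 9a fe 01 c0.
Inner hash: sum = 69+83+89+54+15+154+254+1+192 = 911 → 03 8f.
Outer input = (K'⊕opad) ∥ inner = 2f 39 33 5c ∥ 03 8f.
Outer hash (tag): sum = 47+57+51+92+3+143 = 393 → 01 89.

0189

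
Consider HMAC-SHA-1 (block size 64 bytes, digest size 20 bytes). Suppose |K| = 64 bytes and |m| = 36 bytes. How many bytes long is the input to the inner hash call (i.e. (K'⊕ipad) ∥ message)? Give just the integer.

Key is 64 ≤ 64 bytes, zero-padded: |K'| = 64.
Inner input = (K'⊕ipad) ∥ m → 64 + 36 = 100 bytes.

100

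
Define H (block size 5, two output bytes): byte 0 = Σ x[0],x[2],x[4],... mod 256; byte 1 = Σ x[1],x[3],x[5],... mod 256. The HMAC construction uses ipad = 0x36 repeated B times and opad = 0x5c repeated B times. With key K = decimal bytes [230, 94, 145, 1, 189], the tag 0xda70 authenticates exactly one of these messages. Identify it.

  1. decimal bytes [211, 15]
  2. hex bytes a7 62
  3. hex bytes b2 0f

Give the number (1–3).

1

Key decimal bytes [230, 94, 145, 1, 189] = e6 5e 91 01 bd is exactly B = 5 bytes: K' = e6 5e 91 01 bd.
K' ⊕ ipad = d0 68 a7 37 8b; K' ⊕ opad = ba 02 cd 5d e1.
m1: inner = H(d0 68 a7 37 8b d3 0f) = 11 72; tag = H(ba 02 cd 5d e1 11 72) = da70 ← matches
m2: inner = H(d0 68 a7 37 8b a7 62) = 64 46; tag = H(ba 02 cd 5d e1 64 46) = aec3
m3: inner = H(d0 68 a7 37 8b b2 0f) = 11 51; tag = H(ba 02 cd 5d e1 11 51) = b970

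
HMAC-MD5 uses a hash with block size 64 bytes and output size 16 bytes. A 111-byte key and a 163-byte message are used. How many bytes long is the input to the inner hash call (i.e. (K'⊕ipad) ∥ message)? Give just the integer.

Key is 111 > 64 bytes, so it is hashed to 16 bytes then zero-padded to 64: |K'| = 64.
Inner input = (K'⊕ipad) ∥ m → 64 + 163 = 227 bytes.

227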